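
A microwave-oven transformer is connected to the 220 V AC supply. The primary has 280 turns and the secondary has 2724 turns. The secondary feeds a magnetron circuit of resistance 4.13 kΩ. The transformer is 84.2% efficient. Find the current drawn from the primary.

V_s = 220 × 2724/280 = 2140.3 V.
I_s = V_s/R = 2140.3/4130 = 0.51823 A.
P_out = V_s I_s = 2140.3 × 0.51823 = 1109.2 W.
P_in = P_out/η = 1109.2/0.842 = 1317.3 W.
I_p = P_in/V_p = 1317.3/220 = 5.99 A.

I_p ≈ 5.99 A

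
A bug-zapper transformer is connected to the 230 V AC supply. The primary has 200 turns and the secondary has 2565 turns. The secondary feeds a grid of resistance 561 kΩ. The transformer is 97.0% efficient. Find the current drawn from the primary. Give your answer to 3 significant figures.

I_p ≈ 0.0695 A

V_s = 230 × 2565/200 = 2949.8 V.
I_s = V_s/R = 2949.8/561000 = 0.0052580 A.
P_out = V_s I_s = 2949.8 × 0.0052580 = 15.510 W.
P_in = P_out/η = 15.510/0.970 = 15.990 W.
I_p = P_in/V_p = 15.990/230 = 0.0695 A.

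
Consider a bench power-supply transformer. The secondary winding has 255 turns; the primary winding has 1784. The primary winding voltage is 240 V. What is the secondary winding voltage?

V_s/V_p = N_s/N_p, so V_s = 240 × 255/1784 = 34.3 V.

V_s ≈ 34.3 V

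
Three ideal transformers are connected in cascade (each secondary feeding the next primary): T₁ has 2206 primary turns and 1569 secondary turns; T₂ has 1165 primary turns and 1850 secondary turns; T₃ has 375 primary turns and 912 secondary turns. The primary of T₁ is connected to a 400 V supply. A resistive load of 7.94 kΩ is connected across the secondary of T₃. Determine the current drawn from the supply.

I_supply ≈ 0.380 A

After T₁: V = 400.00 × 1569/2206 = 284.50 V.
After T₂: V = 284.50 × 1850/1165 = 451.78 V.
After T₃: V = 451.78 × 912/375 = 1098.7 V.
I_load = 1098.7/7940 = 0.13838 A, so P_out = 1098.7 × 0.13838 = 152.04 W.
All ideal ⇒ P_in = P_out, so I_supply = 152.04/400 = 0.380 A.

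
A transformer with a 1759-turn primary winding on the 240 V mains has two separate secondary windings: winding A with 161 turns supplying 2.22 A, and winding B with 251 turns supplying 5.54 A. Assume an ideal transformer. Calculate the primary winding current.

V_A = 240 × 161/1759 = 21.967 V; V_B = 240 × 251/1759 = 34.247 V.
P_out = V_A I_A + V_B I_B = 21.967×2.22 + 34.247×5.54 = 48.767 + 189.73 = 238.49 W.
Ideal ⇒ P_in = P_out, so I_p = P_out/V_p = 238.49/240 = 0.994 A.

I_p ≈ 0.994 A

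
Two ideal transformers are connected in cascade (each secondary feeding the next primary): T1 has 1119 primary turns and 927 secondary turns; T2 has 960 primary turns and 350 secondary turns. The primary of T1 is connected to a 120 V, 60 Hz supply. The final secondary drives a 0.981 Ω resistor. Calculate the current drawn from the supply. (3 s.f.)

I_supply ≈ 11.2 A

After T1: V = 120.00 × 927/1119 = 99.410 V.
After T2: V = 99.410 × 350/960 = 36.243 V.
I_load = 36.243/0.981 = 36.945 A, so P_out = 36.243 × 36.945 = 1339.0 W.
All ideal ⇒ P_in = P_out, so I_supply = 1339.0/120 = 11.2 A.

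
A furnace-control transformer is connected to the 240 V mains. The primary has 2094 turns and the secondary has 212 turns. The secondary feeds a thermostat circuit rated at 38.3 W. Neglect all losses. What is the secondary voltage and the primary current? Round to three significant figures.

V_s ≈ 24.3 V, I_p ≈ 0.160 A

V_s = V_p × N_s/N_p = 240 × 212/2094 = 24.298 V.
I_s = P/V_s = 38.3/24.298 = 1.5763 A.
I_p = I_s × N_s/N_p = 1.5763 × 212/2094 = 0.160 A.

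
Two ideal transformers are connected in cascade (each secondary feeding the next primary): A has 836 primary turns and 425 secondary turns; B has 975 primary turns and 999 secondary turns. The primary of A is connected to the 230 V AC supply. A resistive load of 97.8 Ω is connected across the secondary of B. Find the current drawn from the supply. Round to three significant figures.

After A: V = 230.00 × 425/836 = 116.93 V.
After B: V = 116.93 × 999/975 = 119.80 V.
I_load = 119.80/97.8 = 1.2250 A, so P_out = 119.80 × 1.2250 = 146.76 W.
All ideal ⇒ P_in = P_out, so I_supply = 146.76/230 = 0.638 A.

I_supply ≈ 0.638 A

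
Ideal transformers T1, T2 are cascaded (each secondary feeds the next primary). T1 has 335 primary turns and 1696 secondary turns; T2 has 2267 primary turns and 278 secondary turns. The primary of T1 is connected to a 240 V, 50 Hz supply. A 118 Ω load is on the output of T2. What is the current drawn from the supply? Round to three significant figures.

I_supply ≈ 0.784 A

Secondary of T1: V = 240.00 × 1696/335 = 1215.0 V.
Secondary of T2: V = 1215.0 × 278/2267 = 149.00 V.
I_load = 149.00/118 = 1.2627 A, so P_out = 149.00 × 1.2627 = 188.14 W.
All ideal ⇒ P_in = P_out, so I_supply = 188.14/240 = 0.784 A.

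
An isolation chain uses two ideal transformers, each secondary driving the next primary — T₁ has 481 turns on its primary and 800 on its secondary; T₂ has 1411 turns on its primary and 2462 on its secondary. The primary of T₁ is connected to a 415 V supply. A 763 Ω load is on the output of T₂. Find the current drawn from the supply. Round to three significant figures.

I_supply ≈ 4.58 A

After T₁: V = 415.00 × 800/481 = 690.23 V.
After T₂: V = 690.23 × 2462/1411 = 1204.4 V.
I_load = 1204.4/763 = 1.5784 A, so P_out = 1204.4 × 1.5784 = 1901.0 W.
All ideal ⇒ P_in = P_out, so I_supply = 1901.0/415 = 4.58 A.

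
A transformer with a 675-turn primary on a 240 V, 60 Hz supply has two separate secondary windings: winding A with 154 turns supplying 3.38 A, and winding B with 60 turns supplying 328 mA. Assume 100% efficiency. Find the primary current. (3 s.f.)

I_p ≈ 0.800 A

V_A = 240 × 154/675 = 54.756 V; V_B = 240 × 60/675 = 21.333 V.
P_out = V_A I_A + V_B I_B = 54.756×3.38 + 21.333×0.328 = 185.07 + 6.9973 = 192.07 W.
Ideal ⇒ P_in = P_out, so I_p = P_out/V_p = 192.07/240 = 0.800 A.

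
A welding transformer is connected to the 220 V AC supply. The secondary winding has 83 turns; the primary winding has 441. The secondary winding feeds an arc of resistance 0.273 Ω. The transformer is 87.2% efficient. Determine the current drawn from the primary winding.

I_p ≈ 32.7 A

V_s = 220 × 83/441 = 41.406 V.
I_s = V_s/R = 41.406/0.273 = 151.67 A.
P_out = V_s I_s = 41.406 × 151.67 = 6280.0 W.
P_in = P_out/η = 6280.0/0.872 = 7201.9 W.
I_p = P_in/V_p = 7201.9/220 = 32.7 A.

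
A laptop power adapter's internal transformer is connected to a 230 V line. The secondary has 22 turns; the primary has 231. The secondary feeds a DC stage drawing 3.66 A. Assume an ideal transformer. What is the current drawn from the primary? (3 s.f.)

I_p ≈ 0.349 A

For an ideal transformer I_p N_p = I_s N_s, so I_p = 3.66 × 22/231 = 0.349 A.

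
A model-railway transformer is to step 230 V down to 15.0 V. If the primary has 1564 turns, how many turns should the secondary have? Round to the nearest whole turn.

N_s = 102 turns

N_s/N_p = V_s/V_p, so N_s = 1564 × 15.0/230 = 102.0 ≈ 102 turns.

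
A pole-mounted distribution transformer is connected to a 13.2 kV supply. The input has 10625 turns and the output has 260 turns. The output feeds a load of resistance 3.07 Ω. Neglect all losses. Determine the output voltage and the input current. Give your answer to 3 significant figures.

V_out ≈ 323 V, I_in ≈ 2.57 A

V_out = V_in × N_out/N_in = 13200 × 260/10625 = 323.01 V.
I_out = V_out/R = 323.01/3.07 = 105.22 A.
I_in = I_out × N_out/N_in = 105.22 × 260/10625 = 2.57 A.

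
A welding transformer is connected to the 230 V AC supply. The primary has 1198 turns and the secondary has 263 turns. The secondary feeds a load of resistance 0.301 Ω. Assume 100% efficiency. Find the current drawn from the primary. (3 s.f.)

V_s = V_p × N_s/N_p = 230 × 263/1198 = 50.492 V.
I_s = V_s/R = 50.492/0.301 = 167.75 A.
For an ideal transformer I_p N_p = I_s N_s, so I_p = 167.75 × 263/1198 = 36.8 A.

I_p ≈ 36.8 A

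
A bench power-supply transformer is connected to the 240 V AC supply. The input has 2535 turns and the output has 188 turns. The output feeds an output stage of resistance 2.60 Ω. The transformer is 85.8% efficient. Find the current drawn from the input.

I_in ≈ 0.592 A

V_out = 240 × 188/2535 = 17.799 V.
I_out = V_out/R = 17.799/2.60 = 6.8457 A.
P_out = V_out I_out = 17.799 × 6.8457 = 121.85 W.
P_in = P_out/η = 121.85/0.858 = 142.01 W.
I_in = P_in/V_in = 142.01/240 = 0.592 A.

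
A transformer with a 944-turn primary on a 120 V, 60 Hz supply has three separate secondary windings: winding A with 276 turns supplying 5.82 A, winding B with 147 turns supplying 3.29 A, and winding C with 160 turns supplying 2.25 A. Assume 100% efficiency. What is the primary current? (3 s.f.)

I_p ≈ 2.60 A

V_A = 120 × 276/944 = 35.085 V; V_B = 120 × 147/944 = 18.686 V; V_C = 120 × 160/944 = 20.339 V.
P_out = V_A I_A + V_B I_B + V_C I_C = 35.085×5.82 + 18.686×3.29 + 20.339×2.25 = 204.19 + 61.478 + 45.763 = 311.43 W.
Ideal ⇒ P_in = P_out, so I_p = P_out/V_p = 311.43/120 = 2.60 A.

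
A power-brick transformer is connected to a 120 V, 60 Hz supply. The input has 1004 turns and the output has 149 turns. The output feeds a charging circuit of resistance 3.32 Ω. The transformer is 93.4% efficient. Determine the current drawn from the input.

V_out = 120 × 149/1004 = 17.809 V.
I_out = V_out/R = 17.809/3.32 = 5.3641 A.
P_out = V_out I_out = 17.809 × 5.3641 = 95.528 W.
P_in = P_out/η = 95.528/0.934 = 102.28 W.
I_in = P_in/V_in = 102.28/120 = 0.852 A.

I_in ≈ 0.852 A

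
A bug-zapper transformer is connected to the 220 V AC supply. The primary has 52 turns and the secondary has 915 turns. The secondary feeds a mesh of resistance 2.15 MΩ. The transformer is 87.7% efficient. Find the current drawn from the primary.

V_s = 220 × 915/52 = 3871.2 V.
I_s = V_s/R = 3871.2/(2.15×10^6) = 0.0018005 A.
P_out = V_s I_s = 3871.2 × 0.0018005 = 6.9702 W.
P_in = P_out/η = 6.9702/0.877 = 7.9477 W.
I_p = P_in/V_p = 7.9477/220 = 0.0361 A.

I_p ≈ 0.0361 A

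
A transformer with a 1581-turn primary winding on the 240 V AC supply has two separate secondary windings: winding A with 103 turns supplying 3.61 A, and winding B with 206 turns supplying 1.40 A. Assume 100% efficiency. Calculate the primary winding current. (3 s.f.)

V_A = 240 × 103/1581 = 15.636 V; V_B = 240 × 206/1581 = 31.271 V.
P_out = V_A I_A + V_B I_B = 15.636×3.61 + 31.271×1.40 = 56.445 + 43.780 = 100.22 W.
Ideal ⇒ P_in = P_out, so I_p = P_out/V_p = 100.22/240 = 0.418 A.

I_p ≈ 0.418 A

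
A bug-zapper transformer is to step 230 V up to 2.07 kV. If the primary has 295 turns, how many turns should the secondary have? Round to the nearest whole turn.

N_s = 2655 turns

N_s/N_p = V_s/V_p, so N_s = 295 × 2070/230 = 2655.0 ≈ 2655 turns.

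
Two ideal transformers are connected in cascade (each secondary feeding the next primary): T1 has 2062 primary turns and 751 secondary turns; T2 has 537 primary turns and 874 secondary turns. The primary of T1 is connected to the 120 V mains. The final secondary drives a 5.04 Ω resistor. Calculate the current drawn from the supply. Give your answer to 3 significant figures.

I_supply ≈ 8.37 A

Secondary of T1: V = 120.00 × 751/2062 = 43.705 V.
Secondary of T2: V = 43.705 × 874/537 = 71.133 V.
I_load = 71.133/5.04 = 14.114 A, so P_out = 71.133 × 14.114 = 1003.9 W.
All ideal ⇒ P_in = P_out, so I_supply = 1003.9/120 = 8.37 A.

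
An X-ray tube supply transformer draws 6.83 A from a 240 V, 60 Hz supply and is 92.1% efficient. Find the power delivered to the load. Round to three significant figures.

P_out ≈ 1510 W

P_in = V_p I_p = 240 × 6.83 = 1639.2 W.
P_out = η P_in = 0.921 × 1639.2 = 1510 W.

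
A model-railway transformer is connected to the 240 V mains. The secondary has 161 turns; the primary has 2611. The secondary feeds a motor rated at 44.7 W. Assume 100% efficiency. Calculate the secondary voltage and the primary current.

V_s ≈ 14.8 V, I_p ≈ 0.186 A

V_s = V_p × N_s/N_p = 240 × 161/2611 = 14.799 V.
I_s = P/V_s = 44.7/14.799 = 3.0205 A.
I_p = I_s × N_s/N_p = 3.0205 × 161/2611 = 0.186 A.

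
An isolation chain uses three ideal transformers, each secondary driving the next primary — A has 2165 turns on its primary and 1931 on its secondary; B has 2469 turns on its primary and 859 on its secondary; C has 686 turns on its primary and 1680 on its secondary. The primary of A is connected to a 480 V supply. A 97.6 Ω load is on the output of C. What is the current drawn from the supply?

Secondary of A: V = 480.00 × 1931/2165 = 428.12 V.
Secondary of B: V = 428.12 × 859/2469 = 148.95 V.
Secondary of C: V = 148.95 × 1680/686 = 364.77 V.
I_load = 364.77/97.6 = 3.7374 A, so P_out = 364.77 × 3.7374 = 1363.3 W.
All ideal ⇒ P_in = P_out, so I_supply = 1363.3/480 = 2.84 A.

I_supply ≈ 2.84 A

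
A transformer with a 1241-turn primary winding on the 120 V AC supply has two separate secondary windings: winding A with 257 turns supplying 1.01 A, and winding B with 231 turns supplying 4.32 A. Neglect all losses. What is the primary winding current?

I_p ≈ 1.01 A

V_A = 120 × 257/1241 = 24.851 V; V_B = 120 × 231/1241 = 22.337 V.
P_out = V_A I_A + V_B I_B = 24.851×1.01 + 22.337×4.32 = 25.099 + 96.495 = 121.59 W.
Ideal ⇒ P_in = P_out, so I_p = P_out/V_p = 121.59/120 = 1.01 A.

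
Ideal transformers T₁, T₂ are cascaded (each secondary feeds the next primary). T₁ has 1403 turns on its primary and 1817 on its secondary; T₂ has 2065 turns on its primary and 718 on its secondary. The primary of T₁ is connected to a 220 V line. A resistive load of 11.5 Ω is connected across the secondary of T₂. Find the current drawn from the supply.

After T₁: V = 220.00 × 1817/1403 = 284.92 V.
After T₂: V = 284.92 × 718/2065 = 99.066 V.
I_load = 99.066/11.5 = 8.6144 A, so P_out = 99.066 × 8.6144 = 853.40 W.
All ideal ⇒ P_in = P_out, so I_supply = 853.40/220 = 3.88 A.

I_supply ≈ 3.88 A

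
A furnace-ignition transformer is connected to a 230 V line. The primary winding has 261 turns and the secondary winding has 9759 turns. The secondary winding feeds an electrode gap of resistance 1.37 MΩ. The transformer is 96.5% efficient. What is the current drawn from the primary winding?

I_p ≈ 0.243 A

V_s = 230 × 9759/261 = 8599.9 V.
I_s = V_s/R = 8599.9/(1.37×10^6) = 0.0062773 A.
P_out = V_s I_s = 8599.9 × 0.0062773 = 53.984 W.
P_in = P_out/η = 53.984/0.965 = 55.942 W.
I_p = P_in/V_p = 55.942/230 = 0.243 A.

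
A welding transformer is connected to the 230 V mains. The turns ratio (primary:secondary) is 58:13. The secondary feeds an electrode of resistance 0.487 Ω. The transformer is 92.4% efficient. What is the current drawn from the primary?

V_s = 230 × 13/58 = 51.552 V.
I_s = V_s/R = 51.552/0.487 = 105.86 A.
P_out = V_s I_s = 51.552 × 105.86 = 5457.0 W.
P_in = P_out/η = 5457.0/0.924 = 5905.9 W.
I_p = P_in/V_p = 5905.9/230 = 25.7 A.

I_p ≈ 25.7 A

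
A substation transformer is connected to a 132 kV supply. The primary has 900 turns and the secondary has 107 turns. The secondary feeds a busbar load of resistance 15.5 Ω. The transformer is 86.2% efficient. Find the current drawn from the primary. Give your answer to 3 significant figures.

V_s = 132000 × 107/900 = 15693 V.
I_s = V_s/R = 15693/15.5 = 1012.5 A.
P_out = V_s I_s = 15693 × 1012.5 = 1.5889×10^7 W.
P_in = P_out/η = 1.5889×10^7/0.862 = 1.8433×10^7 W.
I_p = P_in/V_p = 1.8433×10^7/132000 = 140 A.

I_p ≈ 140 A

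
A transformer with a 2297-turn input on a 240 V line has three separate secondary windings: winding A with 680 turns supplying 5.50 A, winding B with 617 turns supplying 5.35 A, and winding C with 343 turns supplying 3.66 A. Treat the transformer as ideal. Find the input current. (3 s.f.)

I_in ≈ 3.61 A

V_A = 240 × 680/2297 = 71.049 V; V_B = 240 × 617/2297 = 64.467 V; V_C = 240 × 343/2297 = 35.838 V.
P_out = V_A I_A + V_B I_B + V_C I_C = 71.049×5.50 + 64.467×5.35 + 35.838×3.66 = 390.77 + 344.90 + 131.17 = 866.83 W.
Ideal ⇒ P_in = P_out, so I_in = P_out/V_in = 866.83/240 = 3.61 A.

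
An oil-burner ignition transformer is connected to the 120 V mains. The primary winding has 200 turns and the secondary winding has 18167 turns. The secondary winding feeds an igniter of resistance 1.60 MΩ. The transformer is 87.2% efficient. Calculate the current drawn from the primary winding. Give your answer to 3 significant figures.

I_p ≈ 0.710 A

V_s = 120 × 18167/200 = 10900 V.
I_s = V_s/R = 10900/(1.60×10^6) = 0.0068126 A.
P_out = V_s I_s = 10900 × 0.0068126 = 74.259 W.
P_in = P_out/η = 74.259/0.872 = 85.159 W.
I_p = P_in/V_p = 85.159/120 = 0.710 A.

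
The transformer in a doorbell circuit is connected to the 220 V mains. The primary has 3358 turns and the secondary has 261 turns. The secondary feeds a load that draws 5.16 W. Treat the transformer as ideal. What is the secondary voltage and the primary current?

V_s ≈ 17.1 V, I_p ≈ 0.0235 A

V_s = V_p × N_s/N_p = 220 × 261/3358 = 17.099 V.
I_s = P/V_s = 5.16/17.099 = 0.30176 A.
I_p = I_s × N_s/N_p = 0.30176 × 261/3358 = 0.0235 A.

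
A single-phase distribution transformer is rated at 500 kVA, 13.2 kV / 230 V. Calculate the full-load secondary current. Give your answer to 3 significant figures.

I_s = S/V_s = 500000/230 = 2170 A.

I_s ≈ 2170 A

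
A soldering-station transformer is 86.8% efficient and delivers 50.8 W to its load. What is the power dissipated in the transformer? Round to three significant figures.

P_in = P_out/η = 50.8/0.868 = 58.5253 W.
P_loss = P_in − P_out = 58.5253 − 50.8 = 7.73 W.

P_loss ≈ 7.73 W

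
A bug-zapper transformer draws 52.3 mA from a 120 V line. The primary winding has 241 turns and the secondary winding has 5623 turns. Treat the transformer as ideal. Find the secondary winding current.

I_s/I_p = N_p/N_s, so I_s = 0.0523 × 241/5623 = 0.00224 A.

I_s ≈ 0.00224 A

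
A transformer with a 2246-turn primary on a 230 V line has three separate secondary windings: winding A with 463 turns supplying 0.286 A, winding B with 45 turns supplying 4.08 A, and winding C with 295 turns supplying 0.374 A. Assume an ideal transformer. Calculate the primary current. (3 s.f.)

V_A = 230 × 463/2246 = 47.413 V; V_B = 230 × 45/2246 = 4.6082 V; V_C = 230 × 295/2246 = 30.209 V.
P_out = V_A I_A + V_B I_B + V_C I_C = 47.413×0.286 + 4.6082×4.08 + 30.209×0.374 = 13.560 + 18.801 + 11.298 = 43.660 W.
Ideal ⇒ P_in = P_out, so I_p = P_out/V_p = 43.660/230 = 0.190 A.

I_p ≈ 0.190 A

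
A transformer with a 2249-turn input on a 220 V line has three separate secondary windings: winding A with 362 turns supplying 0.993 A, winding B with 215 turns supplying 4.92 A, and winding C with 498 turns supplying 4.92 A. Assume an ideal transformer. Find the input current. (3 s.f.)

V_A = 220 × 362/2249 = 35.411 V; V_B = 220 × 215/2249 = 21.032 V; V_C = 220 × 498/2249 = 48.715 V.
P_out = V_A I_A + V_B I_B + V_C I_C = 35.411×0.993 + 21.032×4.92 + 48.715×4.92 = 35.163 + 103.48 + 239.68 = 378.32 W.
Ideal ⇒ P_in = P_out, so I_in = P_out/V_in = 378.32/220 = 1.72 A.

I_in ≈ 1.72 A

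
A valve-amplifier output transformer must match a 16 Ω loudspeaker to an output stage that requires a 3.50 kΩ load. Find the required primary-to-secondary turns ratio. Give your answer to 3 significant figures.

N_p/N_s ≈ 14.8

Z_p/Z_s = (N_p/N_s)², so N_p/N_s = √(3500/16) = √219 = 14.8.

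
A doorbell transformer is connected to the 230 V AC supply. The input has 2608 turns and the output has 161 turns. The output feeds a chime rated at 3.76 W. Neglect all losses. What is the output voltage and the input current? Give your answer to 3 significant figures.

V_out ≈ 14.2 V, I_in ≈ 0.0163 A

V_out = V_in × N_out/N_in = 230 × 161/2608 = 14.199 V.
I_out = P/V_out = 3.76/14.199 = 0.26481 A.
I_in = I_out × N_out/N_in = 0.26481 × 161/2608 = 0.0163 A.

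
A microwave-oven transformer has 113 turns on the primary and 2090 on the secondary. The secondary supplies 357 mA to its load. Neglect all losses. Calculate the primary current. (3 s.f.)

For an ideal transformer I_p/I_s = N_s/N_p, so I_p = 0.357 × 2090/113 = 6.60 A.

I_p ≈ 6.60 A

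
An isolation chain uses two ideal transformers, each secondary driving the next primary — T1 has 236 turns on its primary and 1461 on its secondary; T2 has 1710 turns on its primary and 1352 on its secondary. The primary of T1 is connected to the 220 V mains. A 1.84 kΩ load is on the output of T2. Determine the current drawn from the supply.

Secondary of T1: V = 220.00 × 1461/236 = 1361.9 V.
Secondary of T2: V = 1361.9 × 1352/1710 = 1076.8 V.
I_load = 1076.8/1840 = 0.58523 A, so P_out = 1076.8 × 0.58523 = 630.18 W.
All ideal ⇒ P_in = P_out, so I_supply = 630.18/220 = 2.86 A.

I_supply ≈ 2.86 A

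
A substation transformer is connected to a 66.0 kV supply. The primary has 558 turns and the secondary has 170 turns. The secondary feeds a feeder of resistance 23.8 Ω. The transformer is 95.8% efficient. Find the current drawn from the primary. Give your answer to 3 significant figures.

I_p ≈ 269 A

V_s = 66000 × 170/558 = 20108 V.
I_s = V_s/R = 20108/23.8 = 844.85 A.
P_out = V_s I_s = 20108 × 844.85 = 1.6988×10^7 W.
P_in = P_out/η = 1.6988×10^7/0.958 = 1.7733×10^7 W.
I_p = P_in/V_p = 1.7733×10^7/66000 = 269 A.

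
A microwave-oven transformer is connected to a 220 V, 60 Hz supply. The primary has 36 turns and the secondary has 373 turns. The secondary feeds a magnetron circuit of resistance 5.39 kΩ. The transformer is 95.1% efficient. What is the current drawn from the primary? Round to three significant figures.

I_p ≈ 4.61 A

V_s = 220 × 373/36 = 2279.4 V.
I_s = V_s/R = 2279.4/5390 = 0.42290 A.
P_out = V_s I_s = 2279.4 × 0.42290 = 963.98 W.
P_in = P_out/η = 963.98/0.951 = 1013.7 W.
I_p = P_in/V_p = 1013.7/220 = 4.61 A.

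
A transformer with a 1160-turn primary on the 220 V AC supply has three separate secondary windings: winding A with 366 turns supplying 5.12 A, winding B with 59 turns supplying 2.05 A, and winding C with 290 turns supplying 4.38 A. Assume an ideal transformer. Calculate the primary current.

I_p ≈ 2.81 A

V_A = 220 × 366/1160 = 69.414 V; V_B = 220 × 59/1160 = 11.190 V; V_C = 220 × 290/1160 = 55.000 V.
P_out = V_A I_A + V_B I_B + V_C I_C = 69.414×5.12 + 11.190×2.05 + 55.000×4.38 = 355.40 + 22.939 + 240.90 = 619.24 W.
Ideal ⇒ P_in = P_out, so I_p = P_out/V_p = 619.24/220 = 2.81 A.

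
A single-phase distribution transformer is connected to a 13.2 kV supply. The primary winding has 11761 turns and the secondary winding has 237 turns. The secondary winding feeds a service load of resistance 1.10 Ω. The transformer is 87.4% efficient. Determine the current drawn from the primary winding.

V_s = 13200 × 237/11761 = 266.00 V.
I_s = V_s/R = 266.00/1.10 = 241.82 A.
P_out = V_s I_s = 266.00 × 241.82 = 64323 W.
P_in = P_out/η = 64323/0.874 = 73596 W.
I_p = P_in/V_p = 73596/13200 = 5.58 A.

I_p ≈ 5.58 A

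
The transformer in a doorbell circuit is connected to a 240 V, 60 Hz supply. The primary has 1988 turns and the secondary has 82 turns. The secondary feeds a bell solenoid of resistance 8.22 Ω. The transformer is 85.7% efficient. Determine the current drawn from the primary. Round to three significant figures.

V_s = 240 × 82/1988 = 9.8994 V.
I_s = V_s/R = 9.8994/8.22 = 1.2043 A.
P_out = V_s I_s = 9.8994 × 1.2043 = 11.922 W.
P_in = P_out/η = 11.922/0.857 = 13.911 W.
I_p = P_in/V_p = 13.911/240 = 0.0580 A.

I_p ≈ 0.0580 A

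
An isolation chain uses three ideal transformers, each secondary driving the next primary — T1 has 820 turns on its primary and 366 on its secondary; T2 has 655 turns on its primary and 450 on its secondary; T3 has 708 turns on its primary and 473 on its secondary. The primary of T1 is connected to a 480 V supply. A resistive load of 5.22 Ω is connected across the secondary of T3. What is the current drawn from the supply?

Secondary of T1: V = 480.00 × 366/820 = 214.24 V.
Secondary of T2: V = 214.24 × 450/655 = 147.19 V.
Secondary of T3: V = 147.19 × 473/708 = 98.335 V.
I_load = 98.335/5.22 = 18.838 A, so P_out = 98.335 × 18.838 = 1852.4 W.
All ideal ⇒ P_in = P_out, so I_supply = 1852.4/480 = 3.86 A.

I_supply ≈ 3.86 A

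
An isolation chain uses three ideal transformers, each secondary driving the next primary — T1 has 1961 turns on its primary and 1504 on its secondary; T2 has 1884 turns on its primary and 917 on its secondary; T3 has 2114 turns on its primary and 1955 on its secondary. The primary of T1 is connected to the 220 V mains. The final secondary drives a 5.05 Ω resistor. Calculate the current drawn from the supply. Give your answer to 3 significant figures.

I_supply ≈ 5.19 A

Secondary of T1: V = 220.00 × 1504/1961 = 168.73 V.
Secondary of T2: V = 168.73 × 917/1884 = 82.126 V.
Secondary of T3: V = 82.126 × 1955/2114 = 75.949 V.
I_load = 75.949/5.05 = 15.039 A, so P_out = 75.949 × 15.039 = 1142.2 W.
All ideal ⇒ P_in = P_out, so I_supply = 1142.2/220 = 5.19 A.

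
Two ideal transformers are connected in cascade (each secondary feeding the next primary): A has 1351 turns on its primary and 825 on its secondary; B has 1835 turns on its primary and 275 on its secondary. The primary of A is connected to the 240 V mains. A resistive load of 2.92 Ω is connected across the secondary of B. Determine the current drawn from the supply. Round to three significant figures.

I_supply ≈ 0.688 A

Secondary of A: V = 240.00 × 825/1351 = 146.56 V.
Secondary of B: V = 146.56 × 275/1835 = 21.964 V.
I_load = 21.964/2.92 = 7.5218 A, so P_out = 21.964 × 7.5218 = 165.21 W.
All ideal ⇒ P_in = P_out, so I_supply = 165.21/240 = 0.688 A.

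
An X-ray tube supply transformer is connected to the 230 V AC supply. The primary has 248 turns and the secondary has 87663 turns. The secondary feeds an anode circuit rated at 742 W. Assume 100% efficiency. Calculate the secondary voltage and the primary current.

V_s ≈ 81300 V, I_p ≈ 3.23 A

V_s = V_p × N_s/N_p = 230 × 87663/248 = 81300 V.
I_s = P/V_s = 742/81300 = 0.0091267 A.
I_p = I_s × N_s/N_p = 0.0091267 × 87663/248 = 3.23 A.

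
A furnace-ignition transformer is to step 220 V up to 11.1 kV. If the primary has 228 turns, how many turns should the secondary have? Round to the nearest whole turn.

N_s = 11504 turns

N_s/N_p = V_s/V_p, so N_s = 228 × 11100/220 = 11503.6 ≈ 11504 turns.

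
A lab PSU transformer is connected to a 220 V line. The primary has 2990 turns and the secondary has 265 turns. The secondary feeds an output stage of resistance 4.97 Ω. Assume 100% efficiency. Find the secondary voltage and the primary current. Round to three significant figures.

V_s ≈ 19.5 V, I_p ≈ 0.348 A

V_s = V_p × N_s/N_p = 220 × 265/2990 = 19.498 V.
I_s = V_s/R = 19.498/4.97 = 3.9232 A.
I_p = I_s × N_s/N_p = 3.9232 × 265/2990 = 0.348 A.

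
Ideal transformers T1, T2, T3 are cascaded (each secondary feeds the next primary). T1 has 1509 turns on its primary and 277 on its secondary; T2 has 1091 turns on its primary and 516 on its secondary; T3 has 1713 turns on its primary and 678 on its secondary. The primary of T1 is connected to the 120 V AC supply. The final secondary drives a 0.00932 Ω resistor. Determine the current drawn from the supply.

I_supply ≈ 15.2 A

After T1: V = 120.00 × 277/1509 = 22.028 V.
After T2: V = 22.028 × 516/1091 = 10.418 V.
After T3: V = 10.418 × 678/1713 = 4.1235 V.
I_load = 4.1235/0.00932 = 442.44 A, so P_out = 4.1235 × 442.44 = 1824.4 W.
All ideal ⇒ P_in = P_out, so I_supply = 1824.4/120 = 15.2 A.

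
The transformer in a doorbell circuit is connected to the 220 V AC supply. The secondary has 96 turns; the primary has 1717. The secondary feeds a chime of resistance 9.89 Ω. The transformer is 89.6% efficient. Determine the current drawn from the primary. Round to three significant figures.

V_s = 220 × 96/1717 = 12.301 V.
I_s = V_s/R = 12.301/9.89 = 1.2437 A.
P_out = V_s I_s = 12.301 × 1.2437 = 15.299 W.
P_in = P_out/η = 15.299/0.896 = 17.074 W.
I_p = P_in/V_p = 17.074/220 = 0.0776 A.

I_p ≈ 0.0776 A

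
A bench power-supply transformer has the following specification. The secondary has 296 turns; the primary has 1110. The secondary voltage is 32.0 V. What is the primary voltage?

V_p/V_s = N_p/N_s, so V_p = 32.0 × 1110/296 = 120 V.

V_p ≈ 120 V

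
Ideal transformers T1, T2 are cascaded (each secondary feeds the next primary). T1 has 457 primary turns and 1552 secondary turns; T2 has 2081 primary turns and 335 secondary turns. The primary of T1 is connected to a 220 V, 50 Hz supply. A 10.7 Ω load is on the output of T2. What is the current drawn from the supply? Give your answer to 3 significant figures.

I_supply ≈ 6.15 A

After T1: V = 220.00 × 1552/457 = 747.13 V.
After T2: V = 747.13 × 335/2081 = 120.27 V.
I_load = 120.27/10.7 = 11.241 A, so P_out = 120.27 × 11.241 = 1351.9 W.
All ideal ⇒ P_in = P_out, so I_supply = 1351.9/220 = 6.15 A.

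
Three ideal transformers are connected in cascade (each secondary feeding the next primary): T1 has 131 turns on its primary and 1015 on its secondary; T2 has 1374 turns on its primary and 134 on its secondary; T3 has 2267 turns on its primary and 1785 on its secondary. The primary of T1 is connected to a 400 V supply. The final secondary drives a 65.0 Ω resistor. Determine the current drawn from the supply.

I_supply ≈ 2.18 A

Secondary of T1: V = 400.00 × 1015/131 = 3099.2 V.
Secondary of T2: V = 3099.2 × 134/1374 = 302.25 V.
Secondary of T3: V = 302.25 × 1785/2267 = 237.99 V.
I_load = 237.99/65.0 = 3.6614 A, so P_out = 237.99 × 3.6614 = 871.38 W.
All ideal ⇒ P_in = P_out, so I_supply = 871.38/400 = 2.18 A.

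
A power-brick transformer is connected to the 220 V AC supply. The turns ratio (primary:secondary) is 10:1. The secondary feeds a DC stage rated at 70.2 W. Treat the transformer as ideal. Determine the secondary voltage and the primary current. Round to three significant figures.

V_s = V_p × N_s/N_p = 220 × 1/10 = 22.000 V.
I_s = P/V_s = 70.2/22.000 = 3.1909 A.
I_p = I_s × N_s/N_p = 3.1909 × 1/10 = 0.319 A.

V_s ≈ 22.0 V, I_p ≈ 0.319 A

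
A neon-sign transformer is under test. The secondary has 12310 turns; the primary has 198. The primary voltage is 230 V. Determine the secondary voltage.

V_s ≈ 14300 V

V_s/V_p = N_s/N_p, so V_s = 230 × 12310/198 = 14300 V.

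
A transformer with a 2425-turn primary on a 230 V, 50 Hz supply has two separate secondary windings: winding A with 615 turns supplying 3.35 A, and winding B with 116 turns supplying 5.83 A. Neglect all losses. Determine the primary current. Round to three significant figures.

V_A = 230 × 615/2425 = 58.330 V; V_B = 230 × 116/2425 = 11.002 V.
P_out = V_A I_A + V_B I_B = 58.330×3.35 + 11.002×5.83 = 195.41 + 64.142 = 259.55 W.
Ideal ⇒ P_in = P_out, so I_p = P_out/V_p = 259.55/230 = 1.13 A.

I_p ≈ 1.13 A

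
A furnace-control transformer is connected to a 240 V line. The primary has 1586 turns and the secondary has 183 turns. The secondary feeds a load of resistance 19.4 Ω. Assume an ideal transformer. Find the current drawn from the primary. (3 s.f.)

V_s = V_p × N_s/N_p = 240 × 183/1586 = 27.692 V.
I_s = V_s/R = 27.692/19.4 = 1.4274 A.
For an ideal transformer I_p N_p = I_s N_s, so I_p = 1.4274 × 183/1586 = 0.165 A.

I_p ≈ 0.165 A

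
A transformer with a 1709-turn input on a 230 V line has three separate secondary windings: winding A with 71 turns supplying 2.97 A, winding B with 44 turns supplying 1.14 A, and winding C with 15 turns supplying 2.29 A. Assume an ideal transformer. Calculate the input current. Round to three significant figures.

V_A = 230 × 71/1709 = 9.5553 V; V_B = 230 × 44/1709 = 5.9216 V; V_C = 230 × 15/1709 = 2.0187 V.
P_out = V_A I_A + V_B I_B + V_C I_C = 9.5553×2.97 + 5.9216×1.14 + 2.0187×2.29 = 28.379 + 6.7506 + 4.6229 = 39.753 W.
Ideal ⇒ P_in = P_out, so I_in = P_out/V_in = 39.753/230 = 0.173 A.

I_in ≈ 0.173 A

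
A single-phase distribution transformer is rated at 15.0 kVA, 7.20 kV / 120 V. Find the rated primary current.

I_p ≈ 2.08 A

I_p = S/V_p = 15000/7200 = 2.08 A.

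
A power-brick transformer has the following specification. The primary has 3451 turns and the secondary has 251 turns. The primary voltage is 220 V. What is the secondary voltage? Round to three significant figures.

V_s/V_p = N_s/N_p, so V_s = 220 × 251/3451 = 16.0 V.

V_s ≈ 16.0 V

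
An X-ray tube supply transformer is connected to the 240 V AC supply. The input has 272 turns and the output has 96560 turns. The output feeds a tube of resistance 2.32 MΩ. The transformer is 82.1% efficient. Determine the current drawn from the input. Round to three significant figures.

I_in ≈ 15.9 A

V_out = 240 × 96560/272 = 85200 V.
I_out = V_out/R = 85200/(2.32×10^6) = 0.036724 A.
P_out = V_out I_out = 85200 × 0.036724 = 3128.9 W.
P_in = P_out/η = 3128.9/0.821 = 3811.1 W.
I_in = P_in/V_in = 3811.1/240 = 15.9 A.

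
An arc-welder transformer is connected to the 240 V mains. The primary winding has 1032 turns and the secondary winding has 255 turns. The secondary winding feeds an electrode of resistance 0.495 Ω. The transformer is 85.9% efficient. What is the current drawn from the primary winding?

I_p ≈ 34.5 A

V_s = 240 × 255/1032 = 59.302 V.
I_s = V_s/R = 59.302/0.495 = 119.80 A.
P_out = V_s I_s = 59.302 × 119.80 = 7104.6 W.
P_in = P_out/η = 7104.6/0.859 = 8270.8 W.
I_p = P_in/V_p = 8270.8/240 = 34.5 A.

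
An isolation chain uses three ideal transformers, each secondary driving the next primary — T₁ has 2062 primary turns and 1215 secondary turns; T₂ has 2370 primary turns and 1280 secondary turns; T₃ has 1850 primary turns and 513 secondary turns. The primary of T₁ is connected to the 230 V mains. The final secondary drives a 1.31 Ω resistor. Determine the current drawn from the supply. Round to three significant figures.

Secondary of T₁: V = 230.00 × 1215/2062 = 135.52 V.
Secondary of T₂: V = 135.52 × 1280/2370 = 73.194 V.
Secondary of T₃: V = 73.194 × 513/1850 = 20.297 V.
I_load = 20.297/1.31 = 15.494 A, so P_out = 20.297 × 15.494 = 314.47 W.
All ideal ⇒ P_in = P_out, so I_supply = 314.47/230 = 1.37 A.

I_supply ≈ 1.37 A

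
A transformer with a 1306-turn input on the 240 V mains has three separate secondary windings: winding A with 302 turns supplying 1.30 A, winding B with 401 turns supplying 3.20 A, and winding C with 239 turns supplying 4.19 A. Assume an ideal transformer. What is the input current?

V_A = 240 × 302/1306 = 55.498 V; V_B = 240 × 401/1306 = 73.691 V; V_C = 240 × 239/1306 = 43.920 V.
P_out = V_A I_A + V_B I_B + V_C I_C = 55.498×1.30 + 73.691×3.20 + 43.920×4.19 = 72.147 + 235.81 + 184.03 = 491.98 W.
Ideal ⇒ P_in = P_out, so I_in = P_out/V_in = 491.98/240 = 2.05 A.

I_in ≈ 2.05 A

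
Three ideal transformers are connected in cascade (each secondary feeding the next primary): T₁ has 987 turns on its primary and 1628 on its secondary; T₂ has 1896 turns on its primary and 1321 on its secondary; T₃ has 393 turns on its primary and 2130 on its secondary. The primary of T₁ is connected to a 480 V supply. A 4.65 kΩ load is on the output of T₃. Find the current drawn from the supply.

I_supply ≈ 4.00 A

Secondary of T₁: V = 480.00 × 1628/987 = 791.73 V.
Secondary of T₂: V = 791.73 × 1321/1896 = 551.62 V.
Secondary of T₃: V = 551.62 × 2130/393 = 2989.7 V.
I_load = 2989.7/4650 = 0.64295 A, so P_out = 2989.7 × 0.64295 = 1922.2 W.
All ideal ⇒ P_in = P_out, so I_supply = 1922.2/480 = 4.00 A.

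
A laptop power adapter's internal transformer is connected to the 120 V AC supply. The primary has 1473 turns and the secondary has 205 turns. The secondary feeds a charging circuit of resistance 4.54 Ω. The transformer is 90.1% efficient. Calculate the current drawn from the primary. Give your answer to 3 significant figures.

I_p ≈ 0.568 A

V_s = 120 × 205/1473 = 16.701 V.
I_s = V_s/R = 16.701/4.54 = 3.6785 A.
P_out = V_s I_s = 16.701 × 3.6785 = 61.434 W.
P_in = P_out/η = 61.434/0.901 = 68.184 W.
I_p = P_in/V_p = 68.184/120 = 0.568 A.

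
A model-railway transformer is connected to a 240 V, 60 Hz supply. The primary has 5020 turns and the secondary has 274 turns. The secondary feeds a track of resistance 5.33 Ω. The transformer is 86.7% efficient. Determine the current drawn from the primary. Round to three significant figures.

I_p ≈ 0.155 A

V_s = 240 × 274/5020 = 13.100 V.
I_s = V_s/R = 13.100/5.33 = 2.4577 A.
P_out = V_s I_s = 13.100 × 2.4577 = 32.195 W.
P_in = P_out/η = 32.195/0.867 = 37.134 W.
I_p = P_in/V_p = 37.134/240 = 0.155 A.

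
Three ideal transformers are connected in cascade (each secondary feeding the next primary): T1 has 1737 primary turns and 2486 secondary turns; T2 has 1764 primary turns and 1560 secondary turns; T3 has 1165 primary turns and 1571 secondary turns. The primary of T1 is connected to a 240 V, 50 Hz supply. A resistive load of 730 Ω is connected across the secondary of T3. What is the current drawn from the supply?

I_supply ≈ 0.958 A

After T1: V = 240.00 × 2486/1737 = 343.49 V.
After T2: V = 343.49 × 1560/1764 = 303.77 V.
After T3: V = 303.77 × 1571/1165 = 409.63 V.
I_load = 409.63/730 = 0.56113 A, so P_out = 409.63 × 0.56113 = 229.86 W.
All ideal ⇒ P_in = P_out, so I_supply = 229.86/240 = 0.958 A.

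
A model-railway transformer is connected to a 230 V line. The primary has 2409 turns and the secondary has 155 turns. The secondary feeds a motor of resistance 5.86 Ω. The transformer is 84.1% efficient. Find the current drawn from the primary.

V_s = 230 × 155/2409 = 14.799 V.
I_s = V_s/R = 14.799/5.86 = 2.5254 A.
P_out = V_s I_s = 14.799 × 2.5254 = 37.372 W.
P_in = P_out/η = 37.372/0.841 = 44.438 W.
I_p = P_in/V_p = 44.438/230 = 0.193 A.

I_p ≈ 0.193 A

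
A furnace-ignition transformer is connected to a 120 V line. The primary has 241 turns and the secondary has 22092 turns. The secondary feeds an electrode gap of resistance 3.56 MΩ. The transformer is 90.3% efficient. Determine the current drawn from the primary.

V_s = 120 × 22092/241 = 11000 V.
I_s = V_s/R = 11000/(3.56×10^6) = 0.0030899 A.
P_out = V_s I_s = 11000 × 0.0030899 = 33.990 W.
P_in = P_out/η = 33.990/0.903 = 37.641 W.
I_p = P_in/V_p = 37.641/120 = 0.314 A.

I_p ≈ 0.314 A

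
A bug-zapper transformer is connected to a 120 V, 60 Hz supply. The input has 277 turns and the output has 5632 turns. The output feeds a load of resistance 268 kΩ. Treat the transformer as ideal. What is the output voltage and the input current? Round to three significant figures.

V_out = V_in × N_out/N_in = 120 × 5632/277 = 2439.9 V.
I_out = V_out/R = 2439.9/268000 = 0.0091039 A.
I_in = I_out × N_out/N_in = 0.0091039 × 5632/277 = 0.185 A.

V_out ≈ 2440 V, I_in ≈ 0.185 A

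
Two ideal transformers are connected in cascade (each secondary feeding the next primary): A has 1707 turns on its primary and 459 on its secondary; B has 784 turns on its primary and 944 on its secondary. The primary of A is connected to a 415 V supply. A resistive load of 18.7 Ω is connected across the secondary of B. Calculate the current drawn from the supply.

I_supply ≈ 2.33 A

Secondary of A: V = 415.00 × 459/1707 = 111.59 V.
Secondary of B: V = 111.59 × 944/784 = 134.36 V.
I_load = 134.36/18.7 = 7.1852 A, so P_out = 134.36 × 7.1852 = 965.44 W.
All ideal ⇒ P_in = P_out, so I_supply = 965.44/415 = 2.33 A.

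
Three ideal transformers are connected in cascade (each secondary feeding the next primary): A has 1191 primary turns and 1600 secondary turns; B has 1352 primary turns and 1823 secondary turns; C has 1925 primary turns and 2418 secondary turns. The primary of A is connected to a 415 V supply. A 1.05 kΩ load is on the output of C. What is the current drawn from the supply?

I_supply ≈ 2.05 A

Secondary of A: V = 415.00 × 1600/1191 = 557.51 V.
Secondary of B: V = 557.51 × 1823/1352 = 751.74 V.
Secondary of C: V = 751.74 × 2418/1925 = 944.26 V.
I_load = 944.26/1050 = 0.89930 A, so P_out = 944.26 × 0.89930 = 849.17 W.
All ideal ⇒ P_in = P_out, so I_supply = 849.17/415 = 2.05 A.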